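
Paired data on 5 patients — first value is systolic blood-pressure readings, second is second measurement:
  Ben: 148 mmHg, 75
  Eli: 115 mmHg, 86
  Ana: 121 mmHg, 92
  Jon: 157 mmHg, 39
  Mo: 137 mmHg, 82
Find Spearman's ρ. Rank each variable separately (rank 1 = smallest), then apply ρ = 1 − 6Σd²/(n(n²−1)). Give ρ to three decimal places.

Ranks of variable 1: 4, 1, 2, 5, 3
Ranks of variable 2: 2, 4, 5, 1, 3
d = r₁ − r₂: 2, -3, -3, 4, 0
d²: 4, 9, 9, 16, 0; Σd² = 38
ρ = 1 − 6·38/(5·24) = 1 − 228/120 = -0.900

-0.900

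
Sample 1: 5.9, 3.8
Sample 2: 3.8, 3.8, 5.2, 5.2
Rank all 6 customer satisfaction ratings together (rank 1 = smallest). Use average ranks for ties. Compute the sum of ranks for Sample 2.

13

Sorted (ascending): 3.8, 3.8, 3.8, 5.2, 5.2, 5.9
The 3 values of 3.8 occupy positions 1–3 → average rank 2.
The 2 values of 5.2 occupy positions 4–5 → average rank (4+5)/2 = 4.5.
Sample 2 values → pooled ranks: 3.8→2, 3.8→2, 5.2→4.5, 5.2→4.5
Rank sum = 2 + 2 + 4.5 + 4.5 = 13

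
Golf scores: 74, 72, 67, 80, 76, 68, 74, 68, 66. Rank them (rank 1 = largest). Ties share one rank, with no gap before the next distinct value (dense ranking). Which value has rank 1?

Sorted (descending): 80, 76, 74, 74, 72, 68, 68, 67, 66
The 2 values of 74 share dense rank 3.
The 2 values of 68 share dense rank 5.
Remaining distinct values take the next consecutive integers.
Rank 1 → value 80.

80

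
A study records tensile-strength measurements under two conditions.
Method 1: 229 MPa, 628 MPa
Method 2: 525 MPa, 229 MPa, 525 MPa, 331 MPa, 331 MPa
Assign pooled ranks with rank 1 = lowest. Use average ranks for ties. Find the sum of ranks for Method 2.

Sorted (ascending): 229, 229, 331, 331, 525, 525, 628
The 2 values of 229 occupy positions 1–2 → average rank (1+2)/2 = 1.5.
The 2 values of 331 occupy positions 3–4 → average rank (3+4)/2 = 3.5.
The 2 values of 525 occupy positions 5–6 → average rank (5+6)/2 = 5.5.
Method 2 values → pooled ranks: 525→5.5, 229→1.5, 525→5.5, 331→3.5, 331→3.5
Rank sum = 5.5 + 1.5 + 5.5 + 3.5 + 3.5 = 19.5

19.5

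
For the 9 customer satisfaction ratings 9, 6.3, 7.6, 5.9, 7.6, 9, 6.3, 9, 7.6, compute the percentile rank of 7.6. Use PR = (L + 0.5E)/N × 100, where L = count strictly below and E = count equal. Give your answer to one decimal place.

50.0

N = 9.
Strictly below 7.6: 3. Equal to 7.6: 3.
PR = (3 + 0.5·3)/9 × 100 = 50.0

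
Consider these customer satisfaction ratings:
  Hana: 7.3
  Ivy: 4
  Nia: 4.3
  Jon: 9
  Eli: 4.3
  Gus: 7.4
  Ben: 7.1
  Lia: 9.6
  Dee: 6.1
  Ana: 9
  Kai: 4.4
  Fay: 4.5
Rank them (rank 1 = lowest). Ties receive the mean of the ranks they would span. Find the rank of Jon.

Sorted (ascending): 4, 4.3, 4.3, 4.4, 4.5, 6.1, 7.1, 7.3, 7.4, 9, 9, 9.6
The 2 values of 4.3 occupy positions 2–3 → average rank (2+3)/2 = 2.5.
The 2 values of 9 occupy positions 10–11 → average rank (10+11)/2 = 10.5.
Jon has value 9 → rank 10.5.

10.5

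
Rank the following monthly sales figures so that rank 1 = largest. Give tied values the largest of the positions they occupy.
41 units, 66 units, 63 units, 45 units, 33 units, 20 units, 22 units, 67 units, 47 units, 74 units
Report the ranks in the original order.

7, 3, 4, 6, 8, 10, 9, 2, 5, 1

Sorted (descending): 74, 67, 66, 63, 47, 45, 41, 33, 22, 20
No ties — each value takes its position as its rank.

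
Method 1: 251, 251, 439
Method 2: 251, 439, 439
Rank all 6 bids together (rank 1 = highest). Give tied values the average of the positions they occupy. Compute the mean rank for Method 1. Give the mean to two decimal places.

4.00

Sorted (descending): 439, 439, 439, 251, 251, 251
The 3 values of 439 occupy positions 1–3 → average rank 2.
The 3 values of 251 occupy positions 4–6 → average rank 5.
Method 1 values → pooled ranks: 251→5, 251→5, 439→2
Mean rank = (5 + 5 + 2) / 3 = 4.00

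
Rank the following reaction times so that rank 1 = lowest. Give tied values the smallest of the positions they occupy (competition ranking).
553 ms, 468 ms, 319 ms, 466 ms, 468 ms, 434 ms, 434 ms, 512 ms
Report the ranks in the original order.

8, 5, 1, 4, 5, 2, 2, 7

Sorted (ascending): 319, 434, 434, 466, 468, 468, 512, 553
The 2 values of 434 occupy positions 2–3 → each gets rank 2.
The 2 values of 468 occupy positions 5–6 → each gets rank 5.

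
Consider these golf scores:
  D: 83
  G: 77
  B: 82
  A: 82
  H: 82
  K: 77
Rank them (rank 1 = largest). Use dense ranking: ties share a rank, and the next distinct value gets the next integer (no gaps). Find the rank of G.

3

Sorted (descending): 83, 82, 82, 82, 77, 77
The 3 values of 82 share dense rank 2.
The 2 values of 77 share dense rank 3.
Remaining distinct values take the next consecutive integers.
G has value 77 → rank 3.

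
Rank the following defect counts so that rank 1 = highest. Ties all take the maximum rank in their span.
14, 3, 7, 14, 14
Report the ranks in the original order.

3, 5, 4, 3, 3

Sorted (descending): 14, 14, 14, 7, 3
The 3 values of 14 occupy positions 1–3 → each gets rank 3.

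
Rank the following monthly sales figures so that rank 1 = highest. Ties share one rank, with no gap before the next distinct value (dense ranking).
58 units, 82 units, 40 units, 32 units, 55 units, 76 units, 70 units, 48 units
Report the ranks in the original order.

4, 1, 7, 8, 5, 2, 3, 6

Sorted (descending): 82, 76, 70, 58, 55, 48, 40, 32
No ties — each value takes its position as its rank.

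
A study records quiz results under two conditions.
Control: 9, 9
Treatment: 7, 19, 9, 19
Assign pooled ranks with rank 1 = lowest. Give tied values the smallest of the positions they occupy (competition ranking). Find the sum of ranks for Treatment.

Sorted (ascending): 7, 9, 9, 9, 19, 19
The 3 values of 9 occupy positions 2–4 → each gets rank 2.
The 2 values of 19 occupy positions 5–6 → each gets rank 5.
Treatment values → pooled ranks: 7→1, 19→5, 9→2, 19→5
Rank sum = 1 + 5 + 2 + 5 = 13

13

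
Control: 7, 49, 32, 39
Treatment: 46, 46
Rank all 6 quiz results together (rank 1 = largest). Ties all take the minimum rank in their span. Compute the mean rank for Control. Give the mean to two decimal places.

4.00

Sorted (descending): 49, 46, 46, 39, 32, 7
The 2 values of 46 occupy positions 2–3 → each gets rank 2.
Control values → pooled ranks: 7→6, 49→1, 32→5, 39→4
Mean rank = (6 + 1 + 5 + 4) / 4 = 4.00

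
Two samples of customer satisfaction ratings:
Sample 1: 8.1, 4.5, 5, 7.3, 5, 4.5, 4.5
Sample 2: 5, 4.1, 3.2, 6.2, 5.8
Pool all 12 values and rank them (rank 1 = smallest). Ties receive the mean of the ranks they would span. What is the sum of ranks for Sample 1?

49

Sorted (ascending): 3.2, 4.1, 4.5, 4.5, 4.5, 5, 5, 5, 5.8, 6.2, 7.3, 8.1
The 3 values of 4.5 occupy positions 3–5 → average rank 4.
The 3 values of 5 occupy positions 6–8 → average rank 7.
Sample 1 values → pooled ranks: 8.1→12, 4.5→4, 5→7, 7.3→11, 5→7, 4.5→4, 4.5→4
Rank sum = 12 + 4 + 7 + 11 + 7 + 4 + 4 = 49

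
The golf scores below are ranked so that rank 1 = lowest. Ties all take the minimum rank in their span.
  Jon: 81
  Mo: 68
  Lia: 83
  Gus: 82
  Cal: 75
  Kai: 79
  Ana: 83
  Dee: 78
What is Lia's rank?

7

Sorted (ascending): 68, 75, 78, 79, 81, 82, 83, 83
The 2 values of 83 occupy positions 7–8 → each gets rank 7.
Lia has value 83 → rank 7.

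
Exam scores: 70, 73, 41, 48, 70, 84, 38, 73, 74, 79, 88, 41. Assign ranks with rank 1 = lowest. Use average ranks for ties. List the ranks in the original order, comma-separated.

5.5, 7.5, 2.5, 4, 5.5, 11, 1, 7.5, 9, 10, 12, 2.5

Sorted (ascending): 38, 41, 41, 48, 70, 70, 73, 73, 74, 79, 84, 88
The 2 values of 41 occupy positions 2–3 → average rank (2+3)/2 = 2.5.
The 2 values of 70 occupy positions 5–6 → average rank (5+6)/2 = 5.5.
The 2 values of 73 occupy positions 7–8 → average rank (7+8)/2 = 7.5.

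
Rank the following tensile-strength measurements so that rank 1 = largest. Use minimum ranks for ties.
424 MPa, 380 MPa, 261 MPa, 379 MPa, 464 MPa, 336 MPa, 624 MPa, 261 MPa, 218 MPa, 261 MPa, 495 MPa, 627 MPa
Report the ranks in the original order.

Sorted (descending): 627, 624, 495, 464, 424, 380, 379, 336, 261, 261, 261, 218
The 3 values of 261 occupy positions 9–11 → each gets rank 9.

5, 6, 9, 7, 4, 8, 2, 9, 12, 9, 3, 1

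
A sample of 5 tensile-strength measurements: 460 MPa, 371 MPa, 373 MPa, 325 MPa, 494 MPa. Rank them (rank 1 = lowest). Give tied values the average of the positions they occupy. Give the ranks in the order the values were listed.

4, 2, 3, 1, 5

Sorted (ascending): 325, 371, 373, 460, 494
No ties — each value takes its position as its rank.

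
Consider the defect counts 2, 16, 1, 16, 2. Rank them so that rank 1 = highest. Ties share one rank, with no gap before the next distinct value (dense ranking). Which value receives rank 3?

1

Sorted (descending): 16, 16, 2, 2, 1
The 2 values of 16 share dense rank 1.
The 2 values of 2 share dense rank 2.
Remaining distinct values take the next consecutive integers.
Rank 3 → value 1.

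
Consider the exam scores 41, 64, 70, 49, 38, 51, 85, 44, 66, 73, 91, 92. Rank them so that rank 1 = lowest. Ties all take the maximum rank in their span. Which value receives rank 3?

44

Sorted (ascending): 38, 41, 44, 49, 51, 64, 66, 70, 73, 85, 91, 92
No ties — each value takes its position as its rank.
Rank 3 → value 44.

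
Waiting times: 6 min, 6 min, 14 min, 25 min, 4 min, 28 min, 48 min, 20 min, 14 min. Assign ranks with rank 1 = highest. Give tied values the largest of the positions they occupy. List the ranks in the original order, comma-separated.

Sorted (descending): 48, 28, 25, 20, 14, 14, 6, 6, 4
The 2 values of 14 occupy positions 5–6 → each gets rank 6.
The 2 values of 6 occupy positions 7–8 → each gets rank 8.

8, 8, 6, 3, 9, 2, 1, 4, 6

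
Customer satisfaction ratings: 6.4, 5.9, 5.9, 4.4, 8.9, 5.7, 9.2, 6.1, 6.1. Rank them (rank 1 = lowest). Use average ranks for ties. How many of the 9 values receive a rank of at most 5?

Sorted (ascending): 4.4, 5.7, 5.9, 5.9, 6.1, 6.1, 6.4, 8.9, 9.2
The 2 values of 5.9 occupy positions 3–4 → average rank (3+4)/2 = 3.5.
The 2 values of 6.1 occupy positions 5–6 → average rank (5+6)/2 = 5.5.
Ranks ≤ 5: {1, 2, 3.5, 3.5} → 4 values.

4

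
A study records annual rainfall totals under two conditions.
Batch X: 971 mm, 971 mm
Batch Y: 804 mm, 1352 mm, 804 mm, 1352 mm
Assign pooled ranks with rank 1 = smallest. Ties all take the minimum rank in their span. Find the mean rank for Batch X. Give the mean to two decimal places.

3.00

Sorted (ascending): 804, 804, 971, 971, 1352, 1352
The 2 values of 804 occupy positions 1–2 → each gets rank 1.
The 2 values of 971 occupy positions 3–4 → each gets rank 3.
The 2 values of 1352 occupy positions 5–6 → each gets rank 5.
Batch X values → pooled ranks: 971→3, 971→3
Mean rank = (3 + 3) / 2 = 3.00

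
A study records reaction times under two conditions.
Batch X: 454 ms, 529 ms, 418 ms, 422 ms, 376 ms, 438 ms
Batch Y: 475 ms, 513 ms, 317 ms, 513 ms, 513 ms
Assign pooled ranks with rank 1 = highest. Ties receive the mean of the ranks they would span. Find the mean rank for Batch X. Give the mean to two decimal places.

6.83

Sorted (descending): 529, 513, 513, 513, 475, 454, 438, 422, 418, 376, 317
The 3 values of 513 occupy positions 2–4 → average rank 3.
Batch X values → pooled ranks: 454→6, 529→1, 418→9, 422→8, 376→10, 438→7
Mean rank = (6 + 1 + 9 + 8 + 10 + 7) / 6 = 6.83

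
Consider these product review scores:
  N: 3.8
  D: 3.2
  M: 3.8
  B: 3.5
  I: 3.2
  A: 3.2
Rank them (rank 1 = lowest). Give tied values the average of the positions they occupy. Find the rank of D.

Sorted (ascending): 3.2, 3.2, 3.2, 3.5, 3.8, 3.8
The 3 values of 3.2 occupy positions 1–3 → average rank 2.
The 2 values of 3.8 occupy positions 5–6 → average rank (5+6)/2 = 5.5.
D has value 3.2 → rank 2.

2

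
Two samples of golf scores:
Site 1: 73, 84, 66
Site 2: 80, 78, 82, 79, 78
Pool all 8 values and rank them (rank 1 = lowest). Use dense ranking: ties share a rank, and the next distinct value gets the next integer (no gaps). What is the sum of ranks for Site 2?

21

Sorted (ascending): 66, 73, 78, 78, 79, 80, 82, 84
The 2 values of 78 share dense rank 3.
Remaining distinct values take the next consecutive integers.
Site 2 values → pooled ranks: 80→5, 78→3, 82→6, 79→4, 78→3
Rank sum = 5 + 3 + 6 + 4 + 3 = 21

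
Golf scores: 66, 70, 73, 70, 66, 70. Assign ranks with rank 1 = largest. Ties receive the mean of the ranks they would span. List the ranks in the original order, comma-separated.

5.5, 3, 1, 3, 5.5, 3

Sorted (descending): 73, 70, 70, 70, 66, 66
The 3 values of 70 occupy positions 2–4 → average rank 3.
The 2 values of 66 occupy positions 5–6 → average rank (5+6)/2 = 5.5.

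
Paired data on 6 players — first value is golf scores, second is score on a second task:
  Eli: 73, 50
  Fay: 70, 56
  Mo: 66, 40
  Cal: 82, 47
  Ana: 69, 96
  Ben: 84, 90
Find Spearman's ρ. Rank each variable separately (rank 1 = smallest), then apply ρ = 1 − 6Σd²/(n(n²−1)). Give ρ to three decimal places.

Ranks of variable 1: 4, 3, 1, 5, 2, 6
Ranks of variable 2: 3, 4, 1, 2, 6, 5
d = r₁ − r₂: 1, -1, 0, 3, -4, 1
d²: 1, 1, 0, 9, 16, 1; Σd² = 28
ρ = 1 − 6·28/(6·35) = 1 − 168/210 = 0.200

0.200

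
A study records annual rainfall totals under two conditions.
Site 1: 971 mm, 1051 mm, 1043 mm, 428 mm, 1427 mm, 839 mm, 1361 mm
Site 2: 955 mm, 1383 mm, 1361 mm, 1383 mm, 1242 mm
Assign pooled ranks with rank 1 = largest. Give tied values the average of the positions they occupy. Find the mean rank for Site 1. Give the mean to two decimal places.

Sorted (descending): 1427, 1383, 1383, 1361, 1361, 1242, 1051, 1043, 971, 955, 839, 428
The 2 values of 1383 occupy positions 2–3 → average rank (2+3)/2 = 2.5.
The 2 values of 1361 occupy positions 4–5 → average rank (4+5)/2 = 4.5.
Site 1 values → pooled ranks: 971→9, 1051→7, 1043→8, 428→12, 1427→1, 839→11, 1361→4.5
Mean rank = (9 + 7 + 8 + 12 + 1 + 11 + 4.5) / 7 = 7.50

7.50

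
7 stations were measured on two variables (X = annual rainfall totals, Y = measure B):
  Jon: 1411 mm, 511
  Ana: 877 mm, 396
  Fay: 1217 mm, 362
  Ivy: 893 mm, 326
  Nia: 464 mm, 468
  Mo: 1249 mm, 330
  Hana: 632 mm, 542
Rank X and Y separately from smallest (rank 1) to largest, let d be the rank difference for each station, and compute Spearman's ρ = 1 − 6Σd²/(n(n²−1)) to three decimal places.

Ranks of variable 1: 7, 3, 5, 4, 1, 6, 2
Ranks of variable 2: 6, 4, 3, 1, 5, 2, 7
d = r₁ − r₂: 1, -1, 2, 3, -4, 4, -5
d²: 1, 1, 4, 9, 16, 16, 25; Σd² = 72
ρ = 1 − 6·72/(7·48) = 1 − 432/336 = -0.286

-0.286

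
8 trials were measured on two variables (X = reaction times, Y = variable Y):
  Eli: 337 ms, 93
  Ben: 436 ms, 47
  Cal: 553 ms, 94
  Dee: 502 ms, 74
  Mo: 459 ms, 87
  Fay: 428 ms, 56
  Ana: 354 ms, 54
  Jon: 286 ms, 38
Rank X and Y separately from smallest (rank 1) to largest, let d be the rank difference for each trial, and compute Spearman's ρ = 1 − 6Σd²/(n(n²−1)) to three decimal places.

Ranks of variable 1: 2, 5, 8, 7, 6, 4, 3, 1
Ranks of variable 2: 7, 2, 8, 5, 6, 4, 3, 1
d = r₁ − r₂: -5, 3, 0, 2, 0, 0, 0, 0
d²: 25, 9, 0, 4, 0, 0, 0, 0; Σd² = 38
ρ = 1 − 6·38/(8·63) = 1 − 228/504 = 0.548

0.548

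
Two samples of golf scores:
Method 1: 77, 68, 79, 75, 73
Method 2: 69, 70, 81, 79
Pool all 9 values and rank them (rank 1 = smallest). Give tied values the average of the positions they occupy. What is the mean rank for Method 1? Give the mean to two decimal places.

Sorted (ascending): 68, 69, 70, 73, 75, 77, 79, 79, 81
The 2 values of 79 occupy positions 7–8 → average rank (7+8)/2 = 7.5.
Method 1 values → pooled ranks: 77→6, 68→1, 79→7.5, 75→5, 73→4
Mean rank = (6 + 1 + 7.5 + 5 + 4) / 5 = 4.70

4.70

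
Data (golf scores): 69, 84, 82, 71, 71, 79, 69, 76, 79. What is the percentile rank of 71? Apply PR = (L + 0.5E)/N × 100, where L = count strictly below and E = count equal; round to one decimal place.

N = 9.
Strictly below 71: 2. Equal to 71: 2.
PR = (2 + 0.5·2)/9 × 100 = 33.3

33.3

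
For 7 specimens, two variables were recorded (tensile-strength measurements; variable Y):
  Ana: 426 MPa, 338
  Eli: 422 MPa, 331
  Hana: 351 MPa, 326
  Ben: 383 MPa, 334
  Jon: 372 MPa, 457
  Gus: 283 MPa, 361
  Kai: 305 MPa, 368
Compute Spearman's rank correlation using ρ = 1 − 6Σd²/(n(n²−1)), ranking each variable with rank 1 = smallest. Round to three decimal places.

-0.321

Ranks of variable 1: 7, 6, 3, 5, 4, 1, 2
Ranks of variable 2: 4, 2, 1, 3, 7, 5, 6
d = r₁ − r₂: 3, 4, 2, 2, -3, -4, -4
d²: 9, 16, 4, 4, 9, 16, 16; Σd² = 74
ρ = 1 − 6·74/(7·48) = 1 − 444/336 = -0.321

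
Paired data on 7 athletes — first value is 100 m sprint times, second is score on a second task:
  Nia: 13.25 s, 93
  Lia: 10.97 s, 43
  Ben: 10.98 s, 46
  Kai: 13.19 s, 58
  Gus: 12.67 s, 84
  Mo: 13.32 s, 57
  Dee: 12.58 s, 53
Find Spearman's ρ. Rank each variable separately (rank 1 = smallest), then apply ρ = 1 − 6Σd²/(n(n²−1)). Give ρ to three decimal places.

0.750

Ranks of variable 1: 6, 1, 2, 5, 4, 7, 3
Ranks of variable 2: 7, 1, 2, 5, 6, 4, 3
d = r₁ − r₂: -1, 0, 0, 0, -2, 3, 0
d²: 1, 0, 0, 0, 4, 9, 0; Σd² = 14
ρ = 1 − 6·14/(7·48) = 1 − 84/336 = 0.750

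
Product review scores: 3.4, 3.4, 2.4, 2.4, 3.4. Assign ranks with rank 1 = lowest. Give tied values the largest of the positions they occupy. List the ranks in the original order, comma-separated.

Sorted (ascending): 2.4, 2.4, 3.4, 3.4, 3.4
The 2 values of 2.4 occupy positions 1–2 → each gets rank 2.
The 3 values of 3.4 occupy positions 3–5 → each gets rank 5.

5, 5, 2, 2, 5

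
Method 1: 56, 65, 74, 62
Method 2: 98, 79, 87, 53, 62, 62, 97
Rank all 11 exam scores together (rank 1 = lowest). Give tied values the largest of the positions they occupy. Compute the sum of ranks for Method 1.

Sorted (ascending): 53, 56, 62, 62, 62, 65, 74, 79, 87, 97, 98
The 3 values of 62 occupy positions 3–5 → each gets rank 5.
Method 1 values → pooled ranks: 56→2, 65→6, 74→7, 62→5
Rank sum = 2 + 6 + 7 + 5 = 20

20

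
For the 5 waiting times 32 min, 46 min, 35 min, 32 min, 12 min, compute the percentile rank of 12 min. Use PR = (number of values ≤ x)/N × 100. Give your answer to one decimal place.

N = 5.
Strictly below 12: 0. Equal to 12: 1.
PR = 1/5 × 100 = 20.0

20.0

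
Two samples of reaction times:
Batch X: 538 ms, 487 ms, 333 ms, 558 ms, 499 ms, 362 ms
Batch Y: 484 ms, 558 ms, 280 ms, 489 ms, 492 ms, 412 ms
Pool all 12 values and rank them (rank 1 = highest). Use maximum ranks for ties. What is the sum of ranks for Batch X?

37

Sorted (descending): 558, 558, 538, 499, 492, 489, 487, 484, 412, 362, 333, 280
The 2 values of 558 occupy positions 1–2 → each gets rank 2.
Batch X values → pooled ranks: 538→3, 487→7, 333→11, 558→2, 499→4, 362→10
Rank sum = 3 + 7 + 11 + 2 + 4 + 10 = 37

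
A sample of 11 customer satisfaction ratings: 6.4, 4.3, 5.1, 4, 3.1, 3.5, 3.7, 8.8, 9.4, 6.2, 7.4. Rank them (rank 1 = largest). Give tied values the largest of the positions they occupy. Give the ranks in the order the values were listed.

4, 7, 6, 8, 11, 10, 9, 2, 1, 5, 3

Sorted (descending): 9.4, 8.8, 7.4, 6.4, 6.2, 5.1, 4.3, 4, 3.7, 3.5, 3.1
No ties — each value takes its position as its rank.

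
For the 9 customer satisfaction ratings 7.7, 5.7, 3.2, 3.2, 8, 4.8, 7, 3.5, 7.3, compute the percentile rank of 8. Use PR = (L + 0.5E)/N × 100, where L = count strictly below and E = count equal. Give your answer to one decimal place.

94.4

N = 9.
Strictly below 8: 8. Equal to 8: 1.
PR = (8 + 0.5·1)/9 × 100 = 94.4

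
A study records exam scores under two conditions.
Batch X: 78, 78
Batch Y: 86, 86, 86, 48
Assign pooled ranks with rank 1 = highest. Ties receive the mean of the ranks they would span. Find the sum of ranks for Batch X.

9

Sorted (descending): 86, 86, 86, 78, 78, 48
The 3 values of 86 occupy positions 1–3 → average rank 2.
The 2 values of 78 occupy positions 4–5 → average rank (4+5)/2 = 4.5.
Batch X values → pooled ranks: 78→4.5, 78→4.5
Rank sum = 4.5 + 4.5 = 9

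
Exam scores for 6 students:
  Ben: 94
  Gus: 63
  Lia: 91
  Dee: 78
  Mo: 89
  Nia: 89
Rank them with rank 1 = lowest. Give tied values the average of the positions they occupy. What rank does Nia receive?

Sorted (ascending): 63, 78, 89, 89, 91, 94
The 2 values of 89 occupy positions 3–4 → average rank (3+4)/2 = 3.5.
Nia has value 89 → rank 3.5.

3.5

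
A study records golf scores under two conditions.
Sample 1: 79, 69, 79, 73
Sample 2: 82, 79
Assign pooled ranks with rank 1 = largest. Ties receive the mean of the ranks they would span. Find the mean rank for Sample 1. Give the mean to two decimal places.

4.25

Sorted (descending): 82, 79, 79, 79, 73, 69
The 3 values of 79 occupy positions 2–4 → average rank 3.
Sample 1 values → pooled ranks: 79→3, 69→6, 79→3, 73→5
Mean rank = (3 + 6 + 3 + 5) / 4 = 4.25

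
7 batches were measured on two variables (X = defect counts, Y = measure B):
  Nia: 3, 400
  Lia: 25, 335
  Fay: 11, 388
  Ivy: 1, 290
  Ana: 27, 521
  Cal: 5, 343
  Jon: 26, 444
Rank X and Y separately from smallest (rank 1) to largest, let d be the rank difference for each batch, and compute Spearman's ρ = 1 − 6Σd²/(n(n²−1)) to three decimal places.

Ranks of variable 1: 2, 5, 4, 1, 7, 3, 6
Ranks of variable 2: 5, 2, 4, 1, 7, 3, 6
d = r₁ − r₂: -3, 3, 0, 0, 0, 0, 0
d²: 9, 9, 0, 0, 0, 0, 0; Σd² = 18
ρ = 1 − 6·18/(7·48) = 1 − 108/336 = 0.679

0.679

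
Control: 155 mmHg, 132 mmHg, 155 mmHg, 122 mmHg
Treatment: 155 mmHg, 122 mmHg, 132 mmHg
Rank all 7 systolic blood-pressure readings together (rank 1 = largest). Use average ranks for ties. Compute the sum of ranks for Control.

15

Sorted (descending): 155, 155, 155, 132, 132, 122, 122
The 3 values of 155 occupy positions 1–3 → average rank 2.
The 2 values of 132 occupy positions 4–5 → average rank (4+5)/2 = 4.5.
The 2 values of 122 occupy positions 6–7 → average rank (6+7)/2 = 6.5.
Control values → pooled ranks: 155→2, 132→4.5, 155→2, 122→6.5
Rank sum = 2 + 4.5 + 2 + 6.5 = 15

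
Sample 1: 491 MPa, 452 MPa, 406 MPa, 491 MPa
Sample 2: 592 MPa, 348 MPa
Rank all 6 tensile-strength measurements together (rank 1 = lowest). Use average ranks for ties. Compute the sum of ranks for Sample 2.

Sorted (ascending): 348, 406, 452, 491, 491, 592
The 2 values of 491 occupy positions 4–5 → average rank (4+5)/2 = 4.5.
Sample 2 values → pooled ranks: 592→6, 348→1
Rank sum = 6 + 1 = 7

7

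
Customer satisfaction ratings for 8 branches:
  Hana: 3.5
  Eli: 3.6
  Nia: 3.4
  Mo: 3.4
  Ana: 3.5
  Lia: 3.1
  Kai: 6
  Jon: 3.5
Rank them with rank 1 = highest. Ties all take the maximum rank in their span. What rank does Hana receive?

Sorted (descending): 6, 3.6, 3.5, 3.5, 3.5, 3.4, 3.4, 3.1
The 3 values of 3.5 occupy positions 3–5 → each gets rank 5.
The 2 values of 3.4 occupy positions 6–7 → each gets rank 7.
Hana has value 3.5 → rank 5.

5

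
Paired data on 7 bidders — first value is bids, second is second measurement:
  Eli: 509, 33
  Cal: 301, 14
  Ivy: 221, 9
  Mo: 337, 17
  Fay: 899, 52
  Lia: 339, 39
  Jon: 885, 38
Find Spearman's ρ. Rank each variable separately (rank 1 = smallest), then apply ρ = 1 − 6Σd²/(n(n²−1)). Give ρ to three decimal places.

Ranks of variable 1: 5, 2, 1, 3, 7, 4, 6
Ranks of variable 2: 4, 2, 1, 3, 7, 6, 5
d = r₁ − r₂: 1, 0, 0, 0, 0, -2, 1
d²: 1, 0, 0, 0, 0, 4, 1; Σd² = 6
ρ = 1 − 6·6/(7·48) = 1 − 36/336 = 0.893

0.893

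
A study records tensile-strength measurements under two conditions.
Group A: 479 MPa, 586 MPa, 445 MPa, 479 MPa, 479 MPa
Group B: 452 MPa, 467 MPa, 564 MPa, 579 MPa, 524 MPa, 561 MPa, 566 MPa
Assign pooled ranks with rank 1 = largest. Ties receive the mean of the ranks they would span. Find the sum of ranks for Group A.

Sorted (descending): 586, 579, 566, 564, 561, 524, 479, 479, 479, 467, 452, 445
The 3 values of 479 occupy positions 7–9 → average rank 8.
Group A values → pooled ranks: 479→8, 586→1, 445→12, 479→8, 479→8
Rank sum = 8 + 1 + 12 + 8 + 8 = 37

37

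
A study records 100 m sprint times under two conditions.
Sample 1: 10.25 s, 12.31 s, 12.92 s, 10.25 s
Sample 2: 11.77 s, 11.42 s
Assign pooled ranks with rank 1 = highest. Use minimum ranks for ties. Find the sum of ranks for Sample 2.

7

Sorted (descending): 12.92, 12.31, 11.77, 11.42, 10.25, 10.25
The 2 values of 10.25 occupy positions 5–6 → each gets rank 5.
Sample 2 values → pooled ranks: 11.77→3, 11.42→4
Rank sum = 3 + 4 = 7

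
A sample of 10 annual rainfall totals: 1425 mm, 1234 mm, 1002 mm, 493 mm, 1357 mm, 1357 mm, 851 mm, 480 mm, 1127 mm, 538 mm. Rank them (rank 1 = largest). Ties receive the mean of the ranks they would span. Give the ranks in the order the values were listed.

1, 4, 6, 9, 2.5, 2.5, 7, 10, 5, 8

Sorted (descending): 1425, 1357, 1357, 1234, 1127, 1002, 851, 538, 493, 480
The 2 values of 1357 occupy positions 2–3 → average rank (2+3)/2 = 2.5.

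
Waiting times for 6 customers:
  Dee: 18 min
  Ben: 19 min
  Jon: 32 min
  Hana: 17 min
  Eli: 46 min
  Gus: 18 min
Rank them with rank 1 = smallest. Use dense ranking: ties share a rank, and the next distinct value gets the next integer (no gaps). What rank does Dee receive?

Sorted (ascending): 17, 18, 18, 19, 32, 46
The 2 values of 18 share dense rank 2.
Remaining distinct values take the next consecutive integers.
Dee has value 18 min → rank 2.

2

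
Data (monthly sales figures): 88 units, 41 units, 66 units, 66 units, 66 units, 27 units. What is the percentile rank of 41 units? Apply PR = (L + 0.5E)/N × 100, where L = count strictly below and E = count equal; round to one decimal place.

25.0

N = 6.
Strictly below 41: 1. Equal to 41: 1.
PR = (1 + 0.5·1)/6 × 100 = 25.0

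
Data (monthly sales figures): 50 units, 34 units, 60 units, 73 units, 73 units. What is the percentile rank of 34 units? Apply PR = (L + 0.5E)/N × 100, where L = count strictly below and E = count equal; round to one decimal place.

10.0

N = 5.
Strictly below 34: 0. Equal to 34: 1.
PR = (0 + 0.5·1)/5 × 100 = 10.0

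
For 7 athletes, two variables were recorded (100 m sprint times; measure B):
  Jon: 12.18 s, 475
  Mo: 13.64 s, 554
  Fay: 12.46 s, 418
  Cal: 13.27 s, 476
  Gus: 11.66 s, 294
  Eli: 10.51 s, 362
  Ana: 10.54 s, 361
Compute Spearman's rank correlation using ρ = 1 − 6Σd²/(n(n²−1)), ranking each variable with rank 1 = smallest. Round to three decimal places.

Ranks of variable 1: 4, 7, 5, 6, 3, 1, 2
Ranks of variable 2: 5, 7, 4, 6, 1, 3, 2
d = r₁ − r₂: -1, 0, 1, 0, 2, -2, 0
d²: 1, 0, 1, 0, 4, 4, 0; Σd² = 10
ρ = 1 − 6·10/(7·48) = 1 − 60/336 = 0.821

0.821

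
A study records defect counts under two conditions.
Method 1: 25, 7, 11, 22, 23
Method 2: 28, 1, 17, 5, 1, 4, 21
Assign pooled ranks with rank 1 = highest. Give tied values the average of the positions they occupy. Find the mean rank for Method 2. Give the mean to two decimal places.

7.71

Sorted (descending): 28, 25, 23, 22, 21, 17, 11, 7, 5, 4, 1, 1
The 2 values of 1 occupy positions 11–12 → average rank (11+12)/2 = 11.5.
Method 2 values → pooled ranks: 28→1, 1→11.5, 17→6, 5→9, 1→11.5, 4→10, 21→5
Mean rank = (1 + 11.5 + 6 + 9 + 11.5 + 10 + 5) / 7 = 7.71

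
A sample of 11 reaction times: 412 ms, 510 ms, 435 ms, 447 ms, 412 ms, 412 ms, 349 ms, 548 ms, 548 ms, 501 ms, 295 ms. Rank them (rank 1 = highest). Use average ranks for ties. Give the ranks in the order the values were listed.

8, 3, 6, 5, 8, 8, 10, 1.5, 1.5, 4, 11

Sorted (descending): 548, 548, 510, 501, 447, 435, 412, 412, 412, 349, 295
The 2 values of 548 occupy positions 1–2 → average rank (1+2)/2 = 1.5.
The 3 values of 412 occupy positions 7–9 → average rank 8.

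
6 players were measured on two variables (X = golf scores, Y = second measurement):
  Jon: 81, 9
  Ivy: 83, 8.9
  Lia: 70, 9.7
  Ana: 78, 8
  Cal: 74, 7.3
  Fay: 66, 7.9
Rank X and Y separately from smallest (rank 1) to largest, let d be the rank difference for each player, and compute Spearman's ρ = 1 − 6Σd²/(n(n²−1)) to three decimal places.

0.257

Ranks of variable 1: 5, 6, 2, 4, 3, 1
Ranks of variable 2: 5, 4, 6, 3, 1, 2
d = r₁ − r₂: 0, 2, -4, 1, 2, -1
d²: 0, 4, 16, 1, 4, 1; Σd² = 26
ρ = 1 − 6·26/(6·35) = 1 − 156/210 = 0.257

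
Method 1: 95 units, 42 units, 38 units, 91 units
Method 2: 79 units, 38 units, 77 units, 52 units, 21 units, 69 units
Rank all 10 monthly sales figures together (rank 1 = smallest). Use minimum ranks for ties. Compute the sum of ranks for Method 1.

Sorted (ascending): 21, 38, 38, 42, 52, 69, 77, 79, 91, 95
The 2 values of 38 occupy positions 2–3 → each gets rank 2.
Method 1 values → pooled ranks: 95→10, 42→4, 38→2, 91→9
Rank sum = 10 + 4 + 2 + 9 = 25

25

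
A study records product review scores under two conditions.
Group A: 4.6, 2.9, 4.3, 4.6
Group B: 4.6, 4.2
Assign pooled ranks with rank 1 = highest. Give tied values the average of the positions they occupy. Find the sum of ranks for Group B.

Sorted (descending): 4.6, 4.6, 4.6, 4.3, 4.2, 2.9
The 3 values of 4.6 occupy positions 1–3 → average rank 2.
Group B values → pooled ranks: 4.6→2, 4.2→5
Rank sum = 2 + 5 = 7

7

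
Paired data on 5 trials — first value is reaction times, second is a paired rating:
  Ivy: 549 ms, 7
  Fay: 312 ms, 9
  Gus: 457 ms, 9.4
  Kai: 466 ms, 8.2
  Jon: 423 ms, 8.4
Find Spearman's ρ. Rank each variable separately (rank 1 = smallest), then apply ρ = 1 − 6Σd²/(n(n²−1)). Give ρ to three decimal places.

-0.700

Ranks of variable 1: 5, 1, 3, 4, 2
Ranks of variable 2: 1, 4, 5, 2, 3
d = r₁ − r₂: 4, -3, -2, 2, -1
d²: 16, 9, 4, 4, 1; Σd² = 34
ρ = 1 − 6·34/(5·24) = 1 − 204/120 = -0.700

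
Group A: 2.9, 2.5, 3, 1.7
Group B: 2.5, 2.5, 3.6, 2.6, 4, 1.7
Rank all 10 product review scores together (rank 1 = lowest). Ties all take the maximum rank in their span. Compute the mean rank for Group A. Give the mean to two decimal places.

Sorted (ascending): 1.7, 1.7, 2.5, 2.5, 2.5, 2.6, 2.9, 3, 3.6, 4
The 2 values of 1.7 occupy positions 1–2 → each gets rank 2.
The 3 values of 2.5 occupy positions 3–5 → each gets rank 5.
Group A values → pooled ranks: 2.9→7, 2.5→5, 3→8, 1.7→2
Mean rank = (7 + 5 + 8 + 2) / 4 = 5.50

5.50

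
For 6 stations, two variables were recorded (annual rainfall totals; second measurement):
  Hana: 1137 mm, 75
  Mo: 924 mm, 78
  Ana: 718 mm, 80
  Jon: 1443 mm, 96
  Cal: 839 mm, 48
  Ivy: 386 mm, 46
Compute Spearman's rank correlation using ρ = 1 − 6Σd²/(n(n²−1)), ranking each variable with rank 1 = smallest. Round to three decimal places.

Ranks of variable 1: 5, 4, 2, 6, 3, 1
Ranks of variable 2: 3, 4, 5, 6, 2, 1
d = r₁ − r₂: 2, 0, -3, 0, 1, 0
d²: 4, 0, 9, 0, 1, 0; Σd² = 14
ρ = 1 − 6·14/(6·35) = 1 − 84/210 = 0.600

0.600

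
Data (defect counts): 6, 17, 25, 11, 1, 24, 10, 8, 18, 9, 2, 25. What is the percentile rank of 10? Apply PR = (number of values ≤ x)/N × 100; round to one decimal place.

50.0

N = 12.
Strictly below 10: 5. Equal to 10: 1.
PR = 6/12 × 100 = 50.0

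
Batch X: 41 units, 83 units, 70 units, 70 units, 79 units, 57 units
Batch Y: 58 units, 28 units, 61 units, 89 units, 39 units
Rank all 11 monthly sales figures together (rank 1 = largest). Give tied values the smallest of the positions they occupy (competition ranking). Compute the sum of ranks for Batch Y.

Sorted (descending): 89, 83, 79, 70, 70, 61, 58, 57, 41, 39, 28
The 2 values of 70 occupy positions 4–5 → each gets rank 4.
Batch Y values → pooled ranks: 58→7, 28→11, 61→6, 89→1, 39→10
Rank sum = 7 + 11 + 6 + 1 + 10 = 35

35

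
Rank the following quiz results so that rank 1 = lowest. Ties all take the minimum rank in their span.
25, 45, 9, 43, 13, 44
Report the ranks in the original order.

Sorted (ascending): 9, 13, 25, 43, 44, 45
No ties — each value takes its position as its rank.

3, 6, 1, 4, 2, 5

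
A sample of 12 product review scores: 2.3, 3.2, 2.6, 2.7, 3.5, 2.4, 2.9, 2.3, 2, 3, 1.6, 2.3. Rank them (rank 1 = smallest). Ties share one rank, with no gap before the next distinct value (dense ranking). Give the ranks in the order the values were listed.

3, 9, 5, 6, 10, 4, 7, 3, 2, 8, 1, 3

Sorted (ascending): 1.6, 2, 2.3, 2.3, 2.3, 2.4, 2.6, 2.7, 2.9, 3, 3.2, 3.5
The 3 values of 2.3 share dense rank 3.
Remaining distinct values take the next consecutive integers.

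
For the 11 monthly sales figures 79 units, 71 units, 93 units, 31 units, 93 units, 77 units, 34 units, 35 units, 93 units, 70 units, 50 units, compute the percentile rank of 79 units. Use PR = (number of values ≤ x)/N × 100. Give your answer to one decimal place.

72.7

N = 11.
Strictly below 79: 7. Equal to 79: 1.
PR = 8/11 × 100 = 72.7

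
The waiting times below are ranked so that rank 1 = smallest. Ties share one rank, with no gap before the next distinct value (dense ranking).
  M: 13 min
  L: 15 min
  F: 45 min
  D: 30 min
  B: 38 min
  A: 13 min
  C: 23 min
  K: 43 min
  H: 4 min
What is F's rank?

8

Sorted (ascending): 4, 13, 13, 15, 23, 30, 38, 43, 45
The 2 values of 13 share dense rank 2.
Remaining distinct values take the next consecutive integers.
F has value 45 min → rank 8.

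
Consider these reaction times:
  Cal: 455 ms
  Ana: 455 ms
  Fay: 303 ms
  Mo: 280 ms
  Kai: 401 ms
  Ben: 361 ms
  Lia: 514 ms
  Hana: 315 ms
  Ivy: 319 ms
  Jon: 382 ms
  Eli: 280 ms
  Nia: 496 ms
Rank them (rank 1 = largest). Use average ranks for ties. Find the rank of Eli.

11.5

Sorted (descending): 514, 496, 455, 455, 401, 382, 361, 319, 315, 303, 280, 280
The 2 values of 455 occupy positions 3–4 → average rank (3+4)/2 = 3.5.
The 2 values of 280 occupy positions 11–12 → average rank (11+12)/2 = 11.5.
Eli has value 280 ms → rank 11.5.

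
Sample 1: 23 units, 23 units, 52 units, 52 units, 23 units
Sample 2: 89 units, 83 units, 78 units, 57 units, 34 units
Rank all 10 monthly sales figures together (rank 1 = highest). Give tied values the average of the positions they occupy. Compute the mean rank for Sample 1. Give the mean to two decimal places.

Sorted (descending): 89, 83, 78, 57, 52, 52, 34, 23, 23, 23
The 2 values of 52 occupy positions 5–6 → average rank (5+6)/2 = 5.5.
The 3 values of 23 occupy positions 8–10 → average rank 9.
Sample 1 values → pooled ranks: 23→9, 23→9, 52→5.5, 52→5.5, 23→9
Mean rank = (9 + 9 + 5.5 + 5.5 + 9) / 5 = 7.60

7.60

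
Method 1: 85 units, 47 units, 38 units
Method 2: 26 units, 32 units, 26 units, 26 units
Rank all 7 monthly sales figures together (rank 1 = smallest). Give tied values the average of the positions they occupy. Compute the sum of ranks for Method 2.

Sorted (ascending): 26, 26, 26, 32, 38, 47, 85
The 3 values of 26 occupy positions 1–3 → average rank 2.
Method 2 values → pooled ranks: 26→2, 32→4, 26→2, 26→2
Rank sum = 2 + 4 + 2 + 2 = 10

10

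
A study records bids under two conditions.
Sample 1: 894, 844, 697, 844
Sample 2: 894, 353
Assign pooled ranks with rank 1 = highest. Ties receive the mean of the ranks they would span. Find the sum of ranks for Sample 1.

Sorted (descending): 894, 894, 844, 844, 697, 353
The 2 values of 894 occupy positions 1–2 → average rank (1+2)/2 = 1.5.
The 2 values of 844 occupy positions 3–4 → average rank (3+4)/2 = 3.5.
Sample 1 values → pooled ranks: 894→1.5, 844→3.5, 697→5, 844→3.5
Rank sum = 1.5 + 3.5 + 5 + 3.5 = 13.5

13.5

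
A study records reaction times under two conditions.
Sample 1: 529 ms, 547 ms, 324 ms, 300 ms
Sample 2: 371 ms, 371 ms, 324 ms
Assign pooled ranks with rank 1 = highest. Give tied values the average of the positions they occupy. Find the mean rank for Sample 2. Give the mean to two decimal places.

4.17

Sorted (descending): 547, 529, 371, 371, 324, 324, 300
The 2 values of 371 occupy positions 3–4 → average rank (3+4)/2 = 3.5.
The 2 values of 324 occupy positions 5–6 → average rank (5+6)/2 = 5.5.
Sample 2 values → pooled ranks: 371→3.5, 371→3.5, 324→5.5
Mean rank = (3.5 + 3.5 + 5.5) / 3 = 4.17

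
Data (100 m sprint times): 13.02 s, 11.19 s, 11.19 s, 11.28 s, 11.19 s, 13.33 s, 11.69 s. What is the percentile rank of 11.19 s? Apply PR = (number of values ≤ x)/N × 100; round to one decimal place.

42.9

N = 7.
Strictly below 11.19: 0. Equal to 11.19: 3.
PR = 3/7 × 100 = 42.9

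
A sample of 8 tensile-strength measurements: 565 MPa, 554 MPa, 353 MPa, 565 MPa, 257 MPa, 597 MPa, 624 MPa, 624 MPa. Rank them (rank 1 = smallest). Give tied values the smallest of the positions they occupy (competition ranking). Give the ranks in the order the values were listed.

Sorted (ascending): 257, 353, 554, 565, 565, 597, 624, 624
The 2 values of 565 occupy positions 4–5 → each gets rank 4.
The 2 values of 624 occupy positions 7–8 → each gets rank 7.

4, 3, 2, 4, 1, 6, 7, 7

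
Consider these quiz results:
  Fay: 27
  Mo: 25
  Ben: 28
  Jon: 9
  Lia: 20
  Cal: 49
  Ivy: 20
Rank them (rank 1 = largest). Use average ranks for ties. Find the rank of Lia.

Sorted (descending): 49, 28, 27, 25, 20, 20, 9
The 2 values of 20 occupy positions 5–6 → average rank (5+6)/2 = 5.5.
Lia has value 20 → rank 5.5.

5.5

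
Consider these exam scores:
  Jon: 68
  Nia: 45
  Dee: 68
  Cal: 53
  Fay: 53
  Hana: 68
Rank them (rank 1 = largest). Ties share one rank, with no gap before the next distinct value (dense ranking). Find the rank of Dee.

Sorted (descending): 68, 68, 68, 53, 53, 45
The 3 values of 68 share dense rank 1.
The 2 values of 53 share dense rank 2.
Remaining distinct values take the next consecutive integers.
Dee has value 68 → rank 1.

1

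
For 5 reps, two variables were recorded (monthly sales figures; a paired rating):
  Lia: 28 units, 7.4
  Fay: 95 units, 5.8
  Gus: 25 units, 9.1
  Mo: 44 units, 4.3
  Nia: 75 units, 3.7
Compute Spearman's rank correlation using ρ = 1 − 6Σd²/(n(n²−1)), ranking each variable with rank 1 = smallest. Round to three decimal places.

-0.700

Ranks of variable 1: 2, 5, 1, 3, 4
Ranks of variable 2: 4, 3, 5, 2, 1
d = r₁ − r₂: -2, 2, -4, 1, 3
d²: 4, 4, 16, 1, 9; Σd² = 34
ρ = 1 − 6·34/(5·24) = 1 − 204/120 = -0.700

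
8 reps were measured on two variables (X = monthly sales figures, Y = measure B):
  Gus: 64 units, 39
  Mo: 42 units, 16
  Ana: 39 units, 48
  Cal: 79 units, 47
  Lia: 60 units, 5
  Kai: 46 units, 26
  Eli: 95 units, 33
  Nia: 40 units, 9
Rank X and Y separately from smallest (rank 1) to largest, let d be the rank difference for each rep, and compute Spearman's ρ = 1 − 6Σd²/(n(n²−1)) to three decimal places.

Ranks of variable 1: 6, 3, 1, 7, 5, 4, 8, 2
Ranks of variable 2: 6, 3, 8, 7, 1, 4, 5, 2
d = r₁ − r₂: 0, 0, -7, 0, 4, 0, 3, 0
d²: 0, 0, 49, 0, 16, 0, 9, 0; Σd² = 74
ρ = 1 − 6·74/(8·63) = 1 − 444/504 = 0.119

0.119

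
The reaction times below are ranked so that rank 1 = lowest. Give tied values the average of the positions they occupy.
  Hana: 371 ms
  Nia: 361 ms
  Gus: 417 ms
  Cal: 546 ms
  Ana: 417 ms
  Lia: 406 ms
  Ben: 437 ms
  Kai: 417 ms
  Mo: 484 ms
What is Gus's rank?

5

Sorted (ascending): 361, 371, 406, 417, 417, 417, 437, 484, 546
The 3 values of 417 occupy positions 4–6 → average rank 5.
Gus has value 417 ms → rank 5.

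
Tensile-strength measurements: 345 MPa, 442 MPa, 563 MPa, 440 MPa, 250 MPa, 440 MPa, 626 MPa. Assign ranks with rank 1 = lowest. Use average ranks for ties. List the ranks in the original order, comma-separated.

Sorted (ascending): 250, 345, 440, 440, 442, 563, 626
The 2 values of 440 occupy positions 3–4 → average rank (3+4)/2 = 3.5.

2, 5, 6, 3.5, 1, 3.5, 7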